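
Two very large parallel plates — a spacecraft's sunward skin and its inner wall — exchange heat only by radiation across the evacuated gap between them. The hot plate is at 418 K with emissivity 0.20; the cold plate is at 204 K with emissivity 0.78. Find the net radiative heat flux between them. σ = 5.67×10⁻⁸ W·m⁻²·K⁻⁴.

q ≈ 309 W/m²

For two infinite grey parallel plates, q = σ(T₁⁴ − T₂⁴)/(1/ε₁ + 1/ε₂ − 1).
T₁⁴ − T₂⁴ = 3.053×10¹⁰ − 1.732×10⁹ = 2.880×10¹⁰ K⁴.
1/ε₁ + 1/ε₂ − 1 = 5.000 + 1.282 − 1 = 5.282.
q = 5.67×10⁻⁸ × 2.880×10¹⁰ / 5.282.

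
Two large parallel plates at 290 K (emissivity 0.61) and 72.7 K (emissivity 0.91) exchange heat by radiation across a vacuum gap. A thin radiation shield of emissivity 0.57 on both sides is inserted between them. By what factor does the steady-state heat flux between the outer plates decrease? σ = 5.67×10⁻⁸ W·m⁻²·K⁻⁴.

factor ≈ 2.44

Without shield: q₀ = σΔ(T⁴)/(1/ε₁+1/ε₂−1) with denominator 1.738.
With shield the two gaps are in series; the resistances add: (1/ε₁+1/ε_s−1)+(1/ε_s+1/ε₂−1) = 2.394+1.853 = 4.247.
Heat-flux ratio q₀/q = 4.247/1.738.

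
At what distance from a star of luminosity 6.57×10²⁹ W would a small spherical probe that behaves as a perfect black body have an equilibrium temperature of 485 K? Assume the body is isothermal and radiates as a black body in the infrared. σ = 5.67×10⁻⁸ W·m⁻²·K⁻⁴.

For an isothermal black-emitting sphere, (1−a)S·πr² = σ·4πr²·T⁴ ⇒ S = 4σT⁴/(1−a).
S = 4·5.67×10⁻⁸·(485)⁴/1.00 = 12550 W/m².
Flux falls as S = L/(4πd²), so d = √(L/(4πS)) = √(6.57×10²⁹/(4π·12550)).

d ≈ 2.04×10¹² m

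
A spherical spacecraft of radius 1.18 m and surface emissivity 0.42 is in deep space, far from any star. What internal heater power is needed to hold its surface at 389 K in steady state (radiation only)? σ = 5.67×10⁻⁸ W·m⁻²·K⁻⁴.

P ≈ 9540 W

P = εσ·4πr²·T⁴.
4πr² = 17.50 m²; T⁴ = 2.290×10¹⁰ K⁴.
P = 0.42·5.67×10⁻⁸·17.50·2.290×10¹⁰.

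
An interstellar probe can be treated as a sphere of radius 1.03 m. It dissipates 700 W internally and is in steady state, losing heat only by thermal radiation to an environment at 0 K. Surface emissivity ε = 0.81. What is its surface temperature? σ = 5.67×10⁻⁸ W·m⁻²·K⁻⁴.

Steady state: internal power = radiated power, P = εσA T⁴.
Radiating area A = 4πr² = 13.33 m².
T⁴ = P/(εσA) = 700/(0.81·5.67×10⁻⁸·13.33) = 1.143×10⁹ K⁴.
T = (1.143×10⁹)^(1/4).

T ≈ 184 K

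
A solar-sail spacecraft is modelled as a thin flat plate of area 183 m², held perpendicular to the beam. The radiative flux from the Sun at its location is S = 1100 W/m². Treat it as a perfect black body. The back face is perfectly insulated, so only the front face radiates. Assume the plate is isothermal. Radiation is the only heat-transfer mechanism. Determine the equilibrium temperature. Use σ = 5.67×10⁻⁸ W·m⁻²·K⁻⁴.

T ≈ 373 K

At equilibrium, absorbed power = emitted power.
Absorbing cross-section = A = 183.0 m²; emitting surface = A = 183.0 m² (ratio 1).
S·A_cross = εσ·A_surf·T⁴  ⇒  T⁴ = S/(1σ).
T⁴ = 1.00·1100/(1·5.67×10⁻⁸) = 1.940×10¹⁰ K⁴.
T = (1.940×10¹⁰)^(1/4).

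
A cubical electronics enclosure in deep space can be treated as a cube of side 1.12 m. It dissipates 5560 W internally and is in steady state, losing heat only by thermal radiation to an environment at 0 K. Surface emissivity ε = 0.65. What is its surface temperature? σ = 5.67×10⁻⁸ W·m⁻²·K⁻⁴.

T ≈ 376 K

Steady state: internal power = radiated power, P = εσA T⁴.
Radiating area A = 6L² = 7.526 m².
T⁴ = P/(εσA) = 5560/(0.65·5.67×10⁻⁸·7.526) = 2.004×10¹⁰ K⁴.
T = (2.004×10¹⁰)^(1/4).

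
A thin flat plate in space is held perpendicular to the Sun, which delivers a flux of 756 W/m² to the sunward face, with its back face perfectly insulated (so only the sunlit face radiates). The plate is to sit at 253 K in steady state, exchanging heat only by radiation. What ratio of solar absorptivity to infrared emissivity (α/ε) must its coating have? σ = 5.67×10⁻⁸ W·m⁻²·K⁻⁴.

α/ε ≈ 0.307

Balance: αS·A = εσ·1A·T⁴ ⇒ α/ε = σT⁴/S.
α/ε = 5.67×10⁻⁸·(253)⁴/756 = 5.67×10⁻⁸·4.097×10⁹/756.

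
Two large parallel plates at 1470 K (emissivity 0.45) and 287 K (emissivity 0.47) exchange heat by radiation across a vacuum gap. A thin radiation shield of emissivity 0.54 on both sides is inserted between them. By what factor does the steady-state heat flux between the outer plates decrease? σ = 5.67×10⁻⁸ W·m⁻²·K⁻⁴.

factor ≈ 1.81

Without shield: q₀ = σΔ(T⁴)/(1/ε₁+1/ε₂−1) with denominator 3.350.
With shield the two gaps are in series; the resistances add: (1/ε₁+1/ε_s−1)+(1/ε_s+1/ε₂−1) = 3.074+2.980 = 6.054.
Heat-flux ratio q₀/q = 6.054/3.350.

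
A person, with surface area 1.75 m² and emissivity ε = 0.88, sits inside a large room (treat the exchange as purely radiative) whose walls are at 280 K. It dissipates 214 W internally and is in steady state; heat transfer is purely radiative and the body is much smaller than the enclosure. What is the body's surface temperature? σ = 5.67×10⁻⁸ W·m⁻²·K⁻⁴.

T ≈ 305 K

For a small grey body in a large enclosure, net radiated power = εσA(T⁴ − T_w⁴).
Steady state: P = εσA(T⁴ − T_w⁴) with A = 1.75 m².
T⁴ = P/(εσA) + T_w⁴ = 214/(0.88·5.67×10⁻⁸·1.750) + (280)⁴
    = 2.451×10⁹ + 6.147×10⁹ = 8.597×10⁹ K⁴.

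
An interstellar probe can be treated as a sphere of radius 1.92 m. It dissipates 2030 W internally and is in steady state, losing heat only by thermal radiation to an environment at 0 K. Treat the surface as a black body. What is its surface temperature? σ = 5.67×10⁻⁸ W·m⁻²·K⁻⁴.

Steady state: internal power = radiated power, P = εσA T⁴.
Radiating area A = 4πr² = 46.32 m².
T⁴ = P/(εσA) = 2030/(1.0·5.67×10⁻⁸·46.32) = 7.729×10⁸ K⁴.
T = (7.729×10⁸)^(1/4).

T ≈ 167 K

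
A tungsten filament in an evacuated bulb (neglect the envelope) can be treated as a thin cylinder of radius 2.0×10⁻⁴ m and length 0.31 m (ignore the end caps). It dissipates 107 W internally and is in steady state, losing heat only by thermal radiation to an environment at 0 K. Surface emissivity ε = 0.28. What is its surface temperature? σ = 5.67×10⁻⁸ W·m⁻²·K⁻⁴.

Steady state: internal power = radiated power, P = εσA T⁴.
Radiating area A = 2πrL = 3.896×10⁻⁴ m².
T⁴ = P/(εσA) = 107/(0.28·5.67×10⁻⁸·3.896×10⁻⁴) = 1.730×10¹³ K⁴.
T = (1.730×10¹³)^(1/4).

T ≈ 2040 K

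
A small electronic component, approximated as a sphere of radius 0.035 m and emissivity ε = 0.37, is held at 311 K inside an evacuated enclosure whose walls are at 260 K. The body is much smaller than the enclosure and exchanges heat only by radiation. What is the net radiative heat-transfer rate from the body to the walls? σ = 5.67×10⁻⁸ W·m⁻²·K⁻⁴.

For a small grey body in a large enclosure: P_net = εσA(T_body⁴ − T_wall⁴).
A = 4πr² = 0.01539 m²; T_body⁴ − T_wall⁴ = 9.355×10⁹ − 4.570×10⁹ = 4.785×10⁹ K⁴.
|P_net| = 0.37·5.67×10⁻⁸·0.01539·4.785×10⁹.

P_net ≈ 1.55 W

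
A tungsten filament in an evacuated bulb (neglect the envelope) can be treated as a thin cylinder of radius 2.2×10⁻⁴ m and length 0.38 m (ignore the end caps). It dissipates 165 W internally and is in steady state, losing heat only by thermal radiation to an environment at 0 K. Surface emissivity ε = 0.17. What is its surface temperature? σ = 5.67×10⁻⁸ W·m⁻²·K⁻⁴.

Steady state: internal power = radiated power, P = εσA T⁴.
Radiating area A = 2πrL = 5.253×10⁻⁴ m².
T⁴ = P/(εσA) = 165/(0.17·5.67×10⁻⁸·5.253×10⁻⁴) = 3.259×10¹³ K⁴.
T = (3.259×10¹³)^(1/4).

T ≈ 2390 K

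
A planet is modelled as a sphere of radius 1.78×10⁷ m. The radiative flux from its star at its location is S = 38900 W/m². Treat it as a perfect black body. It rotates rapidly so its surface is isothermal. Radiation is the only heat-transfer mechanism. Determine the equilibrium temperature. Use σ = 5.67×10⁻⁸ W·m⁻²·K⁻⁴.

At equilibrium, absorbed power = emitted power.
Absorbing cross-section = πr² = 9.954×10¹⁴ m²; emitting surface = 4πr² = 3.982×10¹⁵ m² (ratio 4).
S·A_cross = εσ·A_surf·T⁴  ⇒  T⁴ = S/(4σ).
T⁴ = 1.00·38900/(4·5.67×10⁻⁸) = 1.715×10¹¹ K⁴.
T = (1.715×10¹¹)^(1/4).

T ≈ 644 K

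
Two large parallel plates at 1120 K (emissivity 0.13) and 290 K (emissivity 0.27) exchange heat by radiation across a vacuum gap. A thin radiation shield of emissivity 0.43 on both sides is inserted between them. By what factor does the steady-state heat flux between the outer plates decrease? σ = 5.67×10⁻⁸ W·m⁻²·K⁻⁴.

factor ≈ 1.35

Without shield: q₀ = σΔ(T⁴)/(1/ε₁+1/ε₂−1) with denominator 10.40.
With shield the two gaps are in series; the resistances add: (1/ε₁+1/ε_s−1)+(1/ε_s+1/ε₂−1) = 9.018+5.029 = 14.05.
Heat-flux ratio q₀/q = 14.05/10.40.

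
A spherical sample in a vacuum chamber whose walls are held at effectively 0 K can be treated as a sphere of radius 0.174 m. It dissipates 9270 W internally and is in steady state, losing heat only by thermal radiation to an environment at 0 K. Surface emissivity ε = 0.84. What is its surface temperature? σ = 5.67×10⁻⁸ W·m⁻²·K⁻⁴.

Steady state: internal power = radiated power, P = εσA T⁴.
Radiating area A = 4πr² = 0.3805 m².
T⁴ = P/(εσA) = 9270/(0.84·5.67×10⁻⁸·0.3805) = 5.116×10¹¹ K⁴.
T = (5.116×10¹¹)^(1/4).

T ≈ 846 K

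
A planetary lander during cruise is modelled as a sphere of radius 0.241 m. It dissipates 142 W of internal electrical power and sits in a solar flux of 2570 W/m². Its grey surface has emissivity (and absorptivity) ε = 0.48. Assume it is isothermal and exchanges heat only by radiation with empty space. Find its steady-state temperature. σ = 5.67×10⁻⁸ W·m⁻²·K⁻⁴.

T ≈ 369 K

At steady state, absorbed solar power + internal power = radiated power.
Absorbed: α·S·A_cross = 0.48·2570·0.1825 = 225.1 W (cross-section πr²).
Total input = 225.1 + 142 = 367.1 W.
Radiated: εσ·A_surf·T⁴ with A_surf = 4πr² = 0.7299 m².
T⁴ = 367.1/(0.48·5.67×10⁻⁸·0.7299) = 1.848×10¹⁰ K⁴.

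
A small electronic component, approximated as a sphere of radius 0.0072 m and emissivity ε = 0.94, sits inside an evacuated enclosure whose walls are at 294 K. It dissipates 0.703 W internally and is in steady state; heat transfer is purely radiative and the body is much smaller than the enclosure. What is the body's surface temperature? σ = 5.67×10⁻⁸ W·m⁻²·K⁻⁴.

T ≈ 408 K

For a small grey body in a large enclosure, net radiated power = εσA(T⁴ − T_w⁴).
Steady state: P = εσA(T⁴ − T_w⁴) with A = 4πr² = 6.514×10⁻⁴ m².
T⁴ = P/(εσA) + T_w⁴ = 0.703/(0.94·5.67×10⁻⁸·6.514×10⁻⁴) + (294)⁴
    = 2.025×10¹⁰ + 7.471×10⁹ = 2.772×10¹⁰ K⁴.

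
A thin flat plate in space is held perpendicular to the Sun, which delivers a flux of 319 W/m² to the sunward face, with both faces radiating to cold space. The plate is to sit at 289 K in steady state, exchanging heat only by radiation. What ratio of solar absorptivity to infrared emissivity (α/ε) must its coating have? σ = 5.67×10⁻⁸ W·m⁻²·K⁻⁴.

Balance: αS·A = εσ·2A·T⁴ ⇒ α/ε = 2σT⁴/S.
α/ε = 2·5.67×10⁻⁸·(289)⁴/319 = 2·5.67×10⁻⁸·6.976×10⁹/319.

α/ε ≈ 2.48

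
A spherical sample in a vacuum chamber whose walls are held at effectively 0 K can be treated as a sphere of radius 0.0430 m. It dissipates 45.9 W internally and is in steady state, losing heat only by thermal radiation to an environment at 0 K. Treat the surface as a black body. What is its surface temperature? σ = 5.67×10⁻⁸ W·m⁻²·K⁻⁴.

T ≈ 432 K

Steady state: internal power = radiated power, P = εσA T⁴.
Radiating area A = 4πr² = 0.02324 m².
T⁴ = P/(εσA) = 45.9/(1.0·5.67×10⁻⁸·0.02324) = 3.484×10¹⁰ K⁴.
T = (3.484×10¹⁰)^(1/4).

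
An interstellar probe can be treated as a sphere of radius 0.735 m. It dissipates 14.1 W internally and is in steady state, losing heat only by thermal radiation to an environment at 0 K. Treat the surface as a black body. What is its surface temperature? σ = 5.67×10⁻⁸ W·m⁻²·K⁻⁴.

T ≈ 77.8 K

Steady state: internal power = radiated power, P = εσA T⁴.
Radiating area A = 4πr² = 6.789 m².
T⁴ = P/(εσA) = 14.1/(1.0·5.67×10⁻⁸·6.789) = 3.663×10⁷ K⁴.
T = (3.663×10⁷)^(1/4).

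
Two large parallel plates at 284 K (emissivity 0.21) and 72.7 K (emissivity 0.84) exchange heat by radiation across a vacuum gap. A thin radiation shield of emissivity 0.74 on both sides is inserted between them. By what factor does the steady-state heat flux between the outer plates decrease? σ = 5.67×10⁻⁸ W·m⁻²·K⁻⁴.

factor ≈ 1.34

Without shield: q₀ = σΔ(T⁴)/(1/ε₁+1/ε₂−1) with denominator 4.952.
With shield the two gaps are in series; the resistances add: (1/ε₁+1/ε_s−1)+(1/ε_s+1/ε₂−1) = 5.113+1.542 = 6.655.
Heat-flux ratio q₀/q = 6.655/4.952.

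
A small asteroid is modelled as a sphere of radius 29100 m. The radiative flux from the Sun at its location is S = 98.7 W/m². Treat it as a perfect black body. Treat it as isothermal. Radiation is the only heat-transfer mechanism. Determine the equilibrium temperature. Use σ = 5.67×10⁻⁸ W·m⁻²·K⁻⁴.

At equilibrium, absorbed power = emitted power.
Absorbing cross-section = πr² = 2.660×10⁹ m²; emitting surface = 4πr² = 1.064×10¹⁰ m² (ratio 4).
S·A_cross = εσ·A_surf·T⁴  ⇒  T⁴ = S/(4σ).
T⁴ = 1.00·98.7/(4·5.67×10⁻⁸) = 4.352×10⁸ K⁴.
T = (4.352×10⁸)^(1/4).

T ≈ 144 K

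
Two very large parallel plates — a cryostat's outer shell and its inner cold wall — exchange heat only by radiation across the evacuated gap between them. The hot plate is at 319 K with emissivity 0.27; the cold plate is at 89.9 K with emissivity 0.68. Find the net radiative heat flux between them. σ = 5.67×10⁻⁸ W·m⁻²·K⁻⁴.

q ≈ 140 W/m²

For two infinite grey parallel plates, q = σ(T₁⁴ − T₂⁴)/(1/ε₁ + 1/ε₂ − 1).
T₁⁴ − T₂⁴ = 1.036×10¹⁰ − 6.532×10⁷ = 1.029×10¹⁰ K⁴.
1/ε₁ + 1/ε₂ − 1 = 3.704 + 1.471 − 1 = 4.174.
q = 5.67×10⁻⁸ × 1.029×10¹⁰ / 4.174.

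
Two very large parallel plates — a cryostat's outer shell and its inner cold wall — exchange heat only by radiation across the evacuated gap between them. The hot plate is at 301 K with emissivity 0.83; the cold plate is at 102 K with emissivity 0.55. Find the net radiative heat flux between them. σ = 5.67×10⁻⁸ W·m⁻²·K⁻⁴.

For two infinite grey parallel plates, q = σ(T₁⁴ − T₂⁴)/(1/ε₁ + 1/ε₂ − 1).
T₁⁴ − T₂⁴ = 8.209×10⁹ − 1.082×10⁸ = 8.100×10⁹ K⁴.
1/ε₁ + 1/ε₂ − 1 = 1.205 + 1.818 − 1 = 2.023.
q = 5.67×10⁻⁸ × 8.100×10⁹ / 2.023.

q ≈ 227 W/m²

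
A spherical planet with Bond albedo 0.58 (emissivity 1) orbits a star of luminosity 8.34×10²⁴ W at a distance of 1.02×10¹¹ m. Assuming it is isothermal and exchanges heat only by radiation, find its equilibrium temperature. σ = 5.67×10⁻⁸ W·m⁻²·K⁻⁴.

T ≈ 104 K

First find the stellar flux at distance d: S = L/(4πd²) = 8.34×10²⁴/(4π·(1.02×10¹¹)²) = 63.79 W/m².
For an isothermal sphere, absorbed (1−a)S·πr² = emitted σ·4πr²·T⁴, so T⁴ = (1−a)S/(4σ).
T⁴ = 0.420·63.79/(4·5.67×10⁻⁸) = 1.181×10⁸ K⁴.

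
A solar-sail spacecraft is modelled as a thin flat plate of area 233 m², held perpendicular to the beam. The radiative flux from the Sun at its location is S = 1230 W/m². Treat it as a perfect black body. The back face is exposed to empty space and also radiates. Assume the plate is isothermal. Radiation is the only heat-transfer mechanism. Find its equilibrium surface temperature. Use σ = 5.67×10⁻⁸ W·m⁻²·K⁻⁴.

At equilibrium, absorbed power = emitted power.
Absorbing cross-section = A = 233.0 m²; emitting surface = 2A = 466.0 m² (ratio 2).
S·A_cross = εσ·A_surf·T⁴  ⇒  T⁴ = S/(2σ).
T⁴ = 1.00·1230/(2·5.67×10⁻⁸) = 1.085×10¹⁰ K⁴.
T = (1.085×10¹⁰)^(1/4).

T ≈ 323 K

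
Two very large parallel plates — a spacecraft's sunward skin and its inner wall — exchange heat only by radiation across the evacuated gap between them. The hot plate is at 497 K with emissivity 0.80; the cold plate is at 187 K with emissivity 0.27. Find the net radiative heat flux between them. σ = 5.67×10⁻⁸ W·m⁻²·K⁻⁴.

q ≈ 857 W/m²

For two infinite grey parallel plates, q = σ(T₁⁴ − T₂⁴)/(1/ε₁ + 1/ε₂ − 1).
T₁⁴ − T₂⁴ = 6.101×10¹⁰ − 1.223×10⁹ = 5.979×10¹⁰ K⁴.
1/ε₁ + 1/ε₂ − 1 = 1.250 + 3.704 − 1 = 3.954.
q = 5.67×10⁻⁸ × 5.979×10¹⁰ / 3.954.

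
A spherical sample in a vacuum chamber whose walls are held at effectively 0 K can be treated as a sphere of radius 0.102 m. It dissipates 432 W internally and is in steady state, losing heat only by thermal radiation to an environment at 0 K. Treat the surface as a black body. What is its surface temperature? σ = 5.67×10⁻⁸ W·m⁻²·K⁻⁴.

Steady state: internal power = radiated power, P = εσA T⁴.
Radiating area A = 4πr² = 0.1307 m².
T⁴ = P/(εσA) = 432/(1.0·5.67×10⁻⁸·0.1307) = 5.828×10¹⁰ K⁴.
T = (5.828×10¹⁰)^(1/4).

T ≈ 491 K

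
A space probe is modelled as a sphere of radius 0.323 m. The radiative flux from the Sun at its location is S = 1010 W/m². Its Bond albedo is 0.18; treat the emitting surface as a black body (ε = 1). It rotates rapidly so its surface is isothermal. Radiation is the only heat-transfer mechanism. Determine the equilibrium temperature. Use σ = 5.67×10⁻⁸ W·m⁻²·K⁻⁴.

T ≈ 246 K

At equilibrium, absorbed power = emitted power.
Absorbing cross-section = πr² = 0.3278 m²; emitting surface = 4πr² = 1.311 m² (ratio 4).
(1−a)S·A_cross = εσ·A_surf·T⁴  ⇒  T⁴ = (1−a)S/(4σ).
T⁴ = 0.820·1010/(4·5.67×10⁻⁸) = 3.652×10⁹ K⁴.
T = (3.652×10⁹)^(1/4).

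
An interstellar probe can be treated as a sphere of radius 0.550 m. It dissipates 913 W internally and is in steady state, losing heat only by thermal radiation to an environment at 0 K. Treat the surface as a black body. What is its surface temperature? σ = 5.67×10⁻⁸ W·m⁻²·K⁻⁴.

Steady state: internal power = radiated power, P = εσA T⁴.
Radiating area A = 4πr² = 3.801 m².
T⁴ = P/(εσA) = 913/(1.0·5.67×10⁻⁸·3.801) = 4.236×10⁹ K⁴.
T = (4.236×10⁹)^(1/4).

T ≈ 255 K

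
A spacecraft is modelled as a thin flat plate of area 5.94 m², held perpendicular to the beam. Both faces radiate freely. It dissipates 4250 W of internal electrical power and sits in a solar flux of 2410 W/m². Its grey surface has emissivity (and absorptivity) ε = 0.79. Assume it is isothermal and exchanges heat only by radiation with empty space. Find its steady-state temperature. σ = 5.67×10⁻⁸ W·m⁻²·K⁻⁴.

T ≈ 414 K

At steady state, absorbed solar power + internal power = radiated power.
Absorbed: α·S·A_cross = 0.79·2410·5.940 = 11310 W (cross-section A).
Total input = 11310 + 4250 = 15560 W.
Radiated: εσ·A_surf·T⁴ with A_surf = 2A = 11.88 m².
T⁴ = 15560/(0.79·5.67×10⁻⁸·11.88) = 2.924×10¹⁰ K⁴.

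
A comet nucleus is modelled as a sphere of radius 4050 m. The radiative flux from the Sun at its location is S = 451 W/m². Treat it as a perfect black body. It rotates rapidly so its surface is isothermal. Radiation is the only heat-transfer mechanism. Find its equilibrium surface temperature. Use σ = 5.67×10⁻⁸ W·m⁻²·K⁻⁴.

At equilibrium, absorbed power = emitted power.
Absorbing cross-section = πr² = 5.153×10⁷ m²; emitting surface = 4πr² = 2.061×10⁸ m² (ratio 4).
S·A_cross = εσ·A_surf·T⁴  ⇒  T⁴ = S/(4σ).
T⁴ = 1.00·451/(4·5.67×10⁻⁸) = 1.989×10⁹ K⁴.
T = (1.989×10⁹)^(1/4).

T ≈ 211 K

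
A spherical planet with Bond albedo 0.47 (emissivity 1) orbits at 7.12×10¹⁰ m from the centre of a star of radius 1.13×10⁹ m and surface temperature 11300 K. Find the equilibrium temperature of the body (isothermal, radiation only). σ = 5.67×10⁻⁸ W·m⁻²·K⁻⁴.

The star's surface emits σT_*⁴; at distance d the flux is S = σT_*⁴(R_*/d)².
S = 5.67×10⁻⁸·(11300)⁴·(1.13×10⁹/7.12×10¹⁰)² = 2.329×10⁵ W/m².
For an isothermal sphere T⁴ = (1−a)S/(4σ) = 5.442×10¹¹ K⁴.

T ≈ 859 K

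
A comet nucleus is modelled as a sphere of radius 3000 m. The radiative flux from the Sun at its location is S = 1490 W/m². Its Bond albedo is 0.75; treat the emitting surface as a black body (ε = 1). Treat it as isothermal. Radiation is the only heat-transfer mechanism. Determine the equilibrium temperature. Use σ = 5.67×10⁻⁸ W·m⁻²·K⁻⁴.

T ≈ 201 K

At equilibrium, absorbed power = emitted power.
Absorbing cross-section = πr² = 2.827×10⁷ m²; emitting surface = 4πr² = 1.131×10⁸ m² (ratio 4).
(1−a)S·A_cross = εσ·A_surf·T⁴  ⇒  T⁴ = (1−a)S/(4σ).
T⁴ = 0.250·1490/(4·5.67×10⁻⁸) = 1.642×10⁹ K⁴.
T = (1.642×10⁹)^(1/4).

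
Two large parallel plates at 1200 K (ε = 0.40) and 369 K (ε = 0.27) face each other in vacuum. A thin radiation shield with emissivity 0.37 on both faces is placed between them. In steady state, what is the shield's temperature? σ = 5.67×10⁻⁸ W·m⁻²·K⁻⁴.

T_s ≈ 1040 K

In steady state the net flux on the hot side equals that on the cold side.
σ(T₁⁴−T_s⁴)/D₁ = σ(T_s⁴−T₂⁴)/D₂, with D₁ = 1/ε₁+1/ε_s−1 = 4.203, D₂ = 1/ε_s+1/ε₂−1 = 5.406.
Solve for T_s⁴: T_s⁴ = (D₂·T₁⁴ + D₁·T₂⁴)/(D₁+D₂) = 1.175×10¹² K⁴.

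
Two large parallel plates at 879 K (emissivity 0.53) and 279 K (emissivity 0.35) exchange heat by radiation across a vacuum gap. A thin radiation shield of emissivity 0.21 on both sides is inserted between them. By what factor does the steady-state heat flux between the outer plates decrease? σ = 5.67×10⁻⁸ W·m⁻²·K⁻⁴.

Without shield: q₀ = σΔ(T⁴)/(1/ε₁+1/ε₂−1) with denominator 3.744.
With shield the two gaps are in series; the resistances add: (1/ε₁+1/ε_s−1)+(1/ε_s+1/ε₂−1) = 5.649+6.619 = 12.27.
Heat-flux ratio q₀/q = 12.27/3.744.

factor ≈ 3.28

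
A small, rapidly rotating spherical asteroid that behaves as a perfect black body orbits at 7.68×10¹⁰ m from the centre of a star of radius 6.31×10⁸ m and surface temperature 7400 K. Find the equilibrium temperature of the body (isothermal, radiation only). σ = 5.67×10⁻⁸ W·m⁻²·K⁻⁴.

T ≈ 474 K

The star's surface emits σT_*⁴; at distance d the flux is S = σT_*⁴(R_*/d)².
S = 5.67×10⁻⁸·(7400)⁴·(6.31×10⁸/7.68×10¹⁰)² = 11480 W/m².
For an isothermal sphere T⁴ = (1−a)S/(4σ) = 5.061×10¹⁰ K⁴.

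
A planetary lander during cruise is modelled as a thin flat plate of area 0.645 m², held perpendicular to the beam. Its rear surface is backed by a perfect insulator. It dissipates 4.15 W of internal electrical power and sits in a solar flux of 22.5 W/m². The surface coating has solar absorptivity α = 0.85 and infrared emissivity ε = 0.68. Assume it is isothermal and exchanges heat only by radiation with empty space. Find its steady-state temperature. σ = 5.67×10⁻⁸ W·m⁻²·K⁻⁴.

At steady state, absorbed solar power + internal power = radiated power.
Absorbed: α·S·A_cross = 0.85·22.5·0.6450 = 12.34 W (cross-section A).
Total input = 12.34 + 4.15 = 16.49 W.
Radiated: εσ·A_surf·T⁴ with A_surf = A = 0.6450 m².
T⁴ = 16.49/(0.68·5.67×10⁻⁸·0.6450) = 6.629×10⁸ K⁴.

T ≈ 160 K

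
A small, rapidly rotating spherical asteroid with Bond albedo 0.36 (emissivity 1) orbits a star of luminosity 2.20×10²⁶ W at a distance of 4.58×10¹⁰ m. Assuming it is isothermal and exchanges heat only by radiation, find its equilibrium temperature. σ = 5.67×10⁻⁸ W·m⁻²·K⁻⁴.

T ≈ 392 K

First find the stellar flux at distance d: S = L/(4πd²) = 2.20×10²⁶/(4π·(4.58×10¹⁰)²) = 8346 W/m².
For an isothermal sphere, absorbed (1−a)S·πr² = emitted σ·4πr²·T⁴, so T⁴ = (1−a)S/(4σ).
T⁴ = 0.640·8346/(4·5.67×10⁻⁸) = 2.355×10¹⁰ K⁴.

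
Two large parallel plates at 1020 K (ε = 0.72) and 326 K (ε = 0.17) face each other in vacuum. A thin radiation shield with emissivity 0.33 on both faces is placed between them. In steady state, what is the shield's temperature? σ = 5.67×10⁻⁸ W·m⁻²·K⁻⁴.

T_s ≈ 933 K

In steady state the net flux on the hot side equals that on the cold side.
σ(T₁⁴−T_s⁴)/D₁ = σ(T_s⁴−T₂⁴)/D₂, with D₁ = 1/ε₁+1/ε_s−1 = 3.419, D₂ = 1/ε_s+1/ε₂−1 = 7.913.
Solve for T_s⁴: T_s⁴ = (D₂·T₁⁴ + D₁·T₂⁴)/(D₁+D₂) = 7.592×10¹¹ K⁴.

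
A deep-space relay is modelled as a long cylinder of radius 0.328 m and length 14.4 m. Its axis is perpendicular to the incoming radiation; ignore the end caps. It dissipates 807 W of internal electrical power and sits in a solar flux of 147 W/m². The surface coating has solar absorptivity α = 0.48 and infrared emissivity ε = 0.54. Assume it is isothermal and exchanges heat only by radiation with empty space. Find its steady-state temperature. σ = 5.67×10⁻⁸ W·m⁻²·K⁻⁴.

T ≈ 201 K

At steady state, absorbed solar power + internal power = radiated power.
Absorbed: α·S·A_cross = 0.48·147·9.446 = 666.5 W (cross-section 2rL).
Total input = 666.5 + 807 = 1474 W.
Radiated: εσ·A_surf·T⁴ with A_surf = 2πrL = 29.68 m².
T⁴ = 1474/(0.54·5.67×10⁻⁸·29.68) = 1.622×10⁹ K⁴.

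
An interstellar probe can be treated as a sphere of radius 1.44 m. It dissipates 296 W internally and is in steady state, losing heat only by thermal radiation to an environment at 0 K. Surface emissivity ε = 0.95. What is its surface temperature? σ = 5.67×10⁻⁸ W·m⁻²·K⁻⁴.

T ≈ 121 K

Steady state: internal power = radiated power, P = εσA T⁴.
Radiating area A = 4πr² = 26.06 m².
T⁴ = P/(εσA) = 296/(0.95·5.67×10⁻⁸·26.06) = 2.109×10⁸ K⁴.
T = (2.109×10⁸)^(1/4).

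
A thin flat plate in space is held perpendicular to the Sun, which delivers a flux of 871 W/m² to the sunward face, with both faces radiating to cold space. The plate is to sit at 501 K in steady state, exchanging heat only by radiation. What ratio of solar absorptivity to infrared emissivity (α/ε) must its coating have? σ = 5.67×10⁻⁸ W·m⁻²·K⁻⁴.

Balance: αS·A = εσ·2A·T⁴ ⇒ α/ε = 2σT⁴/S.
α/ε = 2·5.67×10⁻⁸·(501)⁴/871 = 2·5.67×10⁻⁸·6.300×10¹⁰/871.

α/ε ≈ 8.20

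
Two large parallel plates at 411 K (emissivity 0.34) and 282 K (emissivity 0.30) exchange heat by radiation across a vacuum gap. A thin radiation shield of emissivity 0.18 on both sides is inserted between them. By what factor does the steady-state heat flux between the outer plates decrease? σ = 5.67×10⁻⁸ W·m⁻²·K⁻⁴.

factor ≈ 2.92

Without shield: q₀ = σΔ(T⁴)/(1/ε₁+1/ε₂−1) with denominator 5.275.
With shield the two gaps are in series; the resistances add: (1/ε₁+1/ε_s−1)+(1/ε_s+1/ε₂−1) = 7.497+7.889 = 15.39.
Heat-flux ratio q₀/q = 15.39/5.275.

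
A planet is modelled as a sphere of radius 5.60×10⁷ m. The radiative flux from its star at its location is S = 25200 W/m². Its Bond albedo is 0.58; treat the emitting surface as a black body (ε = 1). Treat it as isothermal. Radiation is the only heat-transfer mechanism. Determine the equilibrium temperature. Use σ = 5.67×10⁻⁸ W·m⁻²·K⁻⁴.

At equilibrium, absorbed power = emitted power.
Absorbing cross-section = πr² = 9.852×10¹⁵ m²; emitting surface = 4πr² = 3.941×10¹⁶ m² (ratio 4).
(1−a)S·A_cross = εσ·A_surf·T⁴  ⇒  T⁴ = (1−a)S/(4σ).
T⁴ = 0.420·25200/(4·5.67×10⁻⁸) = 4.667×10¹⁰ K⁴.
T = (4.667×10¹⁰)^(1/4).

T ≈ 465 K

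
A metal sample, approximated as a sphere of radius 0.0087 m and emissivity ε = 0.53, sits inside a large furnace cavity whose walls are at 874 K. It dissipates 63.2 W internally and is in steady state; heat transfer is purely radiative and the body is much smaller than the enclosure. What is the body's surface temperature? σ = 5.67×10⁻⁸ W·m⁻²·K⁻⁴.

For a small grey body in a large enclosure, net radiated power = εσA(T⁴ − T_w⁴).
Steady state: P = εσA(T⁴ − T_w⁴) with A = 4πr² = 9.511×10⁻⁴ m².
T⁴ = P/(εσA) + T_w⁴ = 63.2/(0.53·5.67×10⁻⁸·9.511×10⁻⁴) + (874)⁴
    = 2.211×10¹² + 5.835×10¹¹ = 2.795×10¹² K⁴.

T ≈ 1290 K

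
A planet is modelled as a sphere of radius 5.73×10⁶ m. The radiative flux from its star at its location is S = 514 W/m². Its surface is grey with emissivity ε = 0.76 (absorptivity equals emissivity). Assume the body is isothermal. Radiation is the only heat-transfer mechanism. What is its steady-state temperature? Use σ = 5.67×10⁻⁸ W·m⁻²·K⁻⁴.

T ≈ 218 K

At equilibrium, absorbed power = emitted power.
Absorbing cross-section = πr² = 1.031×10¹⁴ m²; emitting surface = 4πr² = 4.126×10¹⁴ m² (ratio 4).
εS·A_cross = εσ·A_surf·T⁴  ⇒  T⁴ = S/(4σ)   (ε cancels).
T⁴ = 514/(4·5.67×10⁻⁸) = 2.266×10⁹ K⁴.
T = (2.266×10⁹)^(1/4).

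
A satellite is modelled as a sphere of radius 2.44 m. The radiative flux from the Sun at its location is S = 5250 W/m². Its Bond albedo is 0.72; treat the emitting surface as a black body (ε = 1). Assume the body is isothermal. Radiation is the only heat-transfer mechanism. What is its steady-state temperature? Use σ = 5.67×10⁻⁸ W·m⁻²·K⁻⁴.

At equilibrium, absorbed power = emitted power.
Absorbing cross-section = πr² = 18.70 m²; emitting surface = 4πr² = 74.82 m² (ratio 4).
(1−a)S·A_cross = εσ·A_surf·T⁴  ⇒  T⁴ = (1−a)S/(4σ).
T⁴ = 0.280·5250/(4·5.67×10⁻⁸) = 6.481×10⁹ K⁴.
T = (6.481×10⁹)^(1/4).

T ≈ 284 K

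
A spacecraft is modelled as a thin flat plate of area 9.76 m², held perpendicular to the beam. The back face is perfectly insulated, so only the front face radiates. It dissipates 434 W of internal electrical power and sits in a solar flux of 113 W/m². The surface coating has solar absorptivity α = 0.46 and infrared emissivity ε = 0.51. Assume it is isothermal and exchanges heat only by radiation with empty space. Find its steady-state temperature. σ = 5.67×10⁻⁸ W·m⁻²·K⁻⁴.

At steady state, absorbed solar power + internal power = radiated power.
Absorbed: α·S·A_cross = 0.46·113·9.760 = 507.3 W (cross-section A).
Total input = 507.3 + 434 = 941.3 W.
Radiated: εσ·A_surf·T⁴ with A_surf = A = 9.760 m².
T⁴ = 941.3/(0.51·5.67×10⁻⁸·9.760) = 3.335×10⁹ K⁴.

T ≈ 240 K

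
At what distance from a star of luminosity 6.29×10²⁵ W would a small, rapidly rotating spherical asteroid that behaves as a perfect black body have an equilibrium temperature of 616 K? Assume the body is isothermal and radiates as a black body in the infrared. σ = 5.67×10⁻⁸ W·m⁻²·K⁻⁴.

d ≈ 1.24×10¹⁰ m

For an isothermal black-emitting sphere, (1−a)S·πr² = σ·4πr²·T⁴ ⇒ S = 4σT⁴/(1−a).
S = 4·5.67×10⁻⁸·(616)⁴/1.00 = 32660 W/m².
Flux falls as S = L/(4πd²), so d = √(L/(4πS)) = √(6.29×10²⁵/(4π·32660)).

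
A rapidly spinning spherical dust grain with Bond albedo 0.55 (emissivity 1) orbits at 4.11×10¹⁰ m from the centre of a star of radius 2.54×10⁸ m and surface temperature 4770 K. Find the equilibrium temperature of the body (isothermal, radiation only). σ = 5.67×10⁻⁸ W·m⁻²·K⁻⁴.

The star's surface emits σT_*⁴; at distance d the flux is S = σT_*⁴(R_*/d)².
S = 5.67×10⁻⁸·(4770)⁴·(2.54×10⁸/4.11×10¹⁰)² = 1121 W/m².
For an isothermal sphere T⁴ = (1−a)S/(4σ) = 2.224×10⁹ K⁴.

T ≈ 217 K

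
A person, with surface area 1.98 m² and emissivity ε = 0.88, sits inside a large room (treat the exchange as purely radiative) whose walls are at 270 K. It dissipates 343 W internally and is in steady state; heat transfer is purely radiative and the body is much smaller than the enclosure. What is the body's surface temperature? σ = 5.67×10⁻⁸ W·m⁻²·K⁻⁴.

T ≈ 306 K

For a small grey body in a large enclosure, net radiated power = εσA(T⁴ − T_w⁴).
Steady state: P = εσA(T⁴ − T_w⁴) with A = 1.98 m².
T⁴ = P/(εσA) + T_w⁴ = 343/(0.88·5.67×10⁻⁸·1.980) + (270)⁴
    = 3.472×10⁹ + 5.314×10⁹ = 8.786×10⁹ K⁴.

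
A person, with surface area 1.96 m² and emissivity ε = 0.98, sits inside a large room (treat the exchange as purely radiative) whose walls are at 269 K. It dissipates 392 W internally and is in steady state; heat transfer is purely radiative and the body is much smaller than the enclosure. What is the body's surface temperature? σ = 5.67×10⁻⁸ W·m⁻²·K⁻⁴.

T ≈ 307 K

For a small grey body in a large enclosure, net radiated power = εσA(T⁴ − T_w⁴).
Steady state: P = εσA(T⁴ − T_w⁴) with A = 1.96 m².
T⁴ = P/(εσA) + T_w⁴ = 392/(0.98·5.67×10⁻⁸·1.960) + (269)⁴
    = 3.599×10⁹ + 5.236×10⁹ = 8.835×10⁹ K⁴.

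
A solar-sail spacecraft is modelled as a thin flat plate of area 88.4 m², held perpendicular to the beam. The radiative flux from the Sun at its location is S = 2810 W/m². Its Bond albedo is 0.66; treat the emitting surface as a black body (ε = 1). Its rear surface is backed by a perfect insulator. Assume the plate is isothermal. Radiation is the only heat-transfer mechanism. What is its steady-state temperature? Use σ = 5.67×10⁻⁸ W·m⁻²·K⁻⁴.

At equilibrium, absorbed power = emitted power.
Absorbing cross-section = A = 88.40 m²; emitting surface = A = 88.40 m² (ratio 1).
(1−a)S·A_cross = εσ·A_surf·T⁴  ⇒  T⁴ = (1−a)S/(1σ).
T⁴ = 0.340·2810/(1·5.67×10⁻⁸) = 1.685×10¹⁰ K⁴.
T = (1.685×10¹⁰)^(1/4).

T ≈ 360 K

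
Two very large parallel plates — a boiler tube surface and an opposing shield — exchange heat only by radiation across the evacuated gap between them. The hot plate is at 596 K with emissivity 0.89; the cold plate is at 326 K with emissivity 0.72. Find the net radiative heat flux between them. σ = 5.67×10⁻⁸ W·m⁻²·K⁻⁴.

q ≈ 4310 W/m²

For two infinite grey parallel plates, q = σ(T₁⁴ − T₂⁴)/(1/ε₁ + 1/ε₂ − 1).
T₁⁴ − T₂⁴ = 1.262×10¹¹ − 1.129×10¹⁰ = 1.149×10¹¹ K⁴.
1/ε₁ + 1/ε₂ − 1 = 1.124 + 1.389 − 1 = 1.512.
q = 5.67×10⁻⁸ × 1.149×10¹¹ / 1.512.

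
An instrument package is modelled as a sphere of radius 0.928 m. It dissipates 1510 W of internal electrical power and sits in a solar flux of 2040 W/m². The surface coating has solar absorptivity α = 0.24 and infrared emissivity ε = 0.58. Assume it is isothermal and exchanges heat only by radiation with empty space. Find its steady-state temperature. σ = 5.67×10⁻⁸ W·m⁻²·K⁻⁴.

T ≈ 299 K

At steady state, absorbed solar power + internal power = radiated power.
Absorbed: α·S·A_cross = 0.24·2040·2.705 = 1325 W (cross-section πr²).
Total input = 1325 + 1510 = 2835 W.
Radiated: εσ·A_surf·T⁴ with A_surf = 4πr² = 10.82 m².
T⁴ = 2835/(0.58·5.67×10⁻⁸·10.82) = 7.965×10⁹ K⁴.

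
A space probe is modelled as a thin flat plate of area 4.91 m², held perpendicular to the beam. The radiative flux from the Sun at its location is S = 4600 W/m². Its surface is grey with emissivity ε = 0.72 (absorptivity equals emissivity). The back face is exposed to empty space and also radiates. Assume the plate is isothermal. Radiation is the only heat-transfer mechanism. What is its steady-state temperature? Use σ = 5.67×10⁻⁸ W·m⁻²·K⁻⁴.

At equilibrium, absorbed power = emitted power.
Absorbing cross-section = A = 4.910 m²; emitting surface = 2A = 9.820 m² (ratio 2).
εS·A_cross = εσ·A_surf·T⁴  ⇒  T⁴ = S/(2σ)   (ε cancels).
T⁴ = 4600/(2·5.67×10⁻⁸) = 4.056×10¹⁰ K⁴.
T = (4.056×10¹⁰)^(1/4).

T ≈ 449 K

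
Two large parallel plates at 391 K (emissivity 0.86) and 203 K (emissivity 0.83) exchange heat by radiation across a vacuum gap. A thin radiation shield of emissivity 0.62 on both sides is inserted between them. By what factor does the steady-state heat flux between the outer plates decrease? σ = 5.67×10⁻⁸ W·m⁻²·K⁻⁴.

Without shield: q₀ = σΔ(T⁴)/(1/ε₁+1/ε₂−1) with denominator 1.368.
With shield the two gaps are in series; the resistances add: (1/ε₁+1/ε_s−1)+(1/ε_s+1/ε₂−1) = 1.776+1.818 = 3.593.
Heat-flux ratio q₀/q = 3.593/1.368.

factor ≈ 2.63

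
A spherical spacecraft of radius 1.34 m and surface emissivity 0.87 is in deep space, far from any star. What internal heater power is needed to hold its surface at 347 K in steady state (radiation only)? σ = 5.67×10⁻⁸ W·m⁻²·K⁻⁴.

P ≈ 16100 W

P = εσ·4πr²·T⁴.
4πr² = 22.56 m²; T⁴ = 1.450×10¹⁰ K⁴.
P = 0.87·5.67×10⁻⁸·22.56·1.450×10¹⁰.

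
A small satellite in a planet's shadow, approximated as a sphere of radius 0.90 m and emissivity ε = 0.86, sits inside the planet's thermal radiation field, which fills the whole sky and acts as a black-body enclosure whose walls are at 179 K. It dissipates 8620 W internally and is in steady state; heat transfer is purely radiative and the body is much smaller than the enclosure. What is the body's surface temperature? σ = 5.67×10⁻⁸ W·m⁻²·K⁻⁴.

For a small grey body in a large enclosure, net radiated power = εσA(T⁴ − T_w⁴).
Steady state: P = εσA(T⁴ − T_w⁴) with A = 4πr² = 10.18 m².
T⁴ = P/(εσA) + T_w⁴ = 8620/(0.86·5.67×10⁻⁸·10.18) + (179)⁴
    = 1.737×10¹⁰ + 1.027×10⁹ = 1.839×10¹⁰ K⁴.

T ≈ 368 K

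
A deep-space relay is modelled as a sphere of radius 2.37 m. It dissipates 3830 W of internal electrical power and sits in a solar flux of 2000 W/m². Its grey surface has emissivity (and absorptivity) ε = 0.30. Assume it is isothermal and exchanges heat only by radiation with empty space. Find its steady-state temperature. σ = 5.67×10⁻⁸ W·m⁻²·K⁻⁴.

At steady state, absorbed solar power + internal power = radiated power.
Absorbed: α·S·A_cross = 0.30·2000·17.65 = 10590 W (cross-section πr²).
Total input = 10590 + 3830 = 14420 W.
Radiated: εσ·A_surf·T⁴ with A_surf = 4πr² = 70.58 m².
T⁴ = 14420/(0.30·5.67×10⁻⁸·70.58) = 1.201×10¹⁰ K⁴.

T ≈ 331 K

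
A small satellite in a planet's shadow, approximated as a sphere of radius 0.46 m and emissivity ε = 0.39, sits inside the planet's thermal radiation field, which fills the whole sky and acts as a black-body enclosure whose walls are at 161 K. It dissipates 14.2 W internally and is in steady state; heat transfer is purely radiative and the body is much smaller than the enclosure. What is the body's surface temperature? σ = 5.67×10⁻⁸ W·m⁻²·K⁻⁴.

For a small grey body in a large enclosure, net radiated power = εσA(T⁴ − T_w⁴).
Steady state: P = εσA(T⁴ − T_w⁴) with A = 4πr² = 2.659 m².
T⁴ = P/(εσA) + T_w⁴ = 14.2/(0.39·5.67×10⁻⁸·2.659) + (161)⁴
    = 2.415×10⁸ + 6.719×10⁸ = 9.134×10⁸ K⁴.

T ≈ 174 K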